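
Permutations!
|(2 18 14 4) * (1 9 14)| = 6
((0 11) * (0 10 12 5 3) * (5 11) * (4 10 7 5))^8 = (12)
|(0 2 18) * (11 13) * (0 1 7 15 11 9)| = 9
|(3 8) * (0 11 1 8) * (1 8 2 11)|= |(0 1 2 11 8 3)|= 6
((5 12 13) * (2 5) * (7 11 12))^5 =((2 5 7 11 12 13))^5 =(2 13 12 11 7 5)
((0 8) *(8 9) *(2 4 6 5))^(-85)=((0 9 8)(2 4 6 5))^(-85)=(0 8 9)(2 5 6 4)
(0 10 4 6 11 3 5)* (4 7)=(0 10 7 4 6 11 3 5)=[10, 1, 2, 5, 6, 0, 11, 4, 8, 9, 7, 3]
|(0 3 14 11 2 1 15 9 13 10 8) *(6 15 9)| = 10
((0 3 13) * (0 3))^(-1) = (3 13)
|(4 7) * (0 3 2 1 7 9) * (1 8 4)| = 6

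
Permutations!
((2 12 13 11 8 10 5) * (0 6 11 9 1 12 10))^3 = ((0 6 11 8)(1 12 13 9)(2 10 5))^3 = (0 8 11 6)(1 9 13 12)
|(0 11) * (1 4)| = |(0 11)(1 4)| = 2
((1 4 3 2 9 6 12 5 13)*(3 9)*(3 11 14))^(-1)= (1 13 5 12 6 9 4)(2 3 14 11)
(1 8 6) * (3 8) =[0, 3, 2, 8, 4, 5, 1, 7, 6] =(1 3 8 6)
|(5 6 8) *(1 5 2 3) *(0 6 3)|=|(0 6 8 2)(1 5 3)|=12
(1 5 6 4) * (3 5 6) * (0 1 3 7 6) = (0 1)(3 5 7 6 4) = [1, 0, 2, 5, 3, 7, 4, 6]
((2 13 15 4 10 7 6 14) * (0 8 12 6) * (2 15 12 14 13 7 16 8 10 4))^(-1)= ((0 10 16 8 14 15 2 7)(6 13 12))^(-1)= (0 7 2 15 14 8 16 10)(6 12 13)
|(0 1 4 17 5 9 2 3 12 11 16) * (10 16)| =12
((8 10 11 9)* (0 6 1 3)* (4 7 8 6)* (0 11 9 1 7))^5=(0 4)(1 11 3)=((0 4)(1 3 11)(6 7 8 10 9))^5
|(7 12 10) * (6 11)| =|(6 11)(7 12 10)| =6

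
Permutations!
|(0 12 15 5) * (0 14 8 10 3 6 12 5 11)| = |(0 5 14 8 10 3 6 12 15 11)| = 10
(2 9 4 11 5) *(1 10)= (1 10)(2 9 4 11 5)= [0, 10, 9, 3, 11, 2, 6, 7, 8, 4, 1, 5]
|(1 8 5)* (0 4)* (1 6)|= 4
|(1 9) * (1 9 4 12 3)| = 4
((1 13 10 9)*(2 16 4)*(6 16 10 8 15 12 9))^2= ((1 13 8 15 12 9)(2 10 6 16 4))^2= (1 8 12)(2 6 4 10 16)(9 13 15)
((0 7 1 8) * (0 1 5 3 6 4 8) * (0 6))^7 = (0 3 5 7)(1 8 4 6)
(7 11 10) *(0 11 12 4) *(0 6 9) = (0 11 10 7 12 4 6 9) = [11, 1, 2, 3, 6, 5, 9, 12, 8, 0, 7, 10, 4]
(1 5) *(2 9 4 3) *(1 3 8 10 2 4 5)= (2 9 5 3 4 8 10)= [0, 1, 9, 4, 8, 3, 6, 7, 10, 5, 2]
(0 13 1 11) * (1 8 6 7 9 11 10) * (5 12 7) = [13, 10, 2, 3, 4, 12, 5, 9, 6, 11, 1, 0, 7, 8] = (0 13 8 6 5 12 7 9 11)(1 10)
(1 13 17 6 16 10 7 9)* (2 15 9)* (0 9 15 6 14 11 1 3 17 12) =[9, 13, 6, 17, 4, 5, 16, 2, 8, 3, 7, 1, 0, 12, 11, 15, 10, 14] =(0 9 3 17 14 11 1 13 12)(2 6 16 10 7)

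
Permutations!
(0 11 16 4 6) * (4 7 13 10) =(0 11 16 7 13 10 4 6) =[11, 1, 2, 3, 6, 5, 0, 13, 8, 9, 4, 16, 12, 10, 14, 15, 7]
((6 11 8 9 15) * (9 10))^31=((6 11 8 10 9 15))^31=(6 11 8 10 9 15)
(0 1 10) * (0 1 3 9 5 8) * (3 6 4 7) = (0 6 4 7 3 9 5 8)(1 10) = [6, 10, 2, 9, 7, 8, 4, 3, 0, 5, 1]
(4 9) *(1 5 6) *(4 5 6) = (1 6)(4 9 5) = [0, 6, 2, 3, 9, 4, 1, 7, 8, 5]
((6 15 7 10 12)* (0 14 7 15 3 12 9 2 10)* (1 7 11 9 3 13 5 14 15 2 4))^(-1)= (0 7 1 4 9 11 14 5 13 6 12 3 10 2 15)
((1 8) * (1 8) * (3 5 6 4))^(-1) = (8)(3 4 6 5)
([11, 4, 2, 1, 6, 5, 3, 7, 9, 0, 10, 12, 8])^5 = [0, 4, 2, 1, 6, 5, 3, 7, 8, 9, 10, 11, 12]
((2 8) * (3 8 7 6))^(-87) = ((2 7 6 3 8))^(-87) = (2 3 7 8 6)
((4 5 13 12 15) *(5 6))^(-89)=((4 6 5 13 12 15))^(-89)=(4 6 5 13 12 15)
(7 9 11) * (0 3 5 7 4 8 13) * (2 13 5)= [3, 1, 13, 2, 8, 7, 6, 9, 5, 11, 10, 4, 12, 0]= (0 3 2 13)(4 8 5 7 9 11)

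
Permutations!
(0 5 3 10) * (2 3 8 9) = [5, 1, 3, 10, 4, 8, 6, 7, 9, 2, 0] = (0 5 8 9 2 3 10)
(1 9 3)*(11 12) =(1 9 3)(11 12) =[0, 9, 2, 1, 4, 5, 6, 7, 8, 3, 10, 12, 11]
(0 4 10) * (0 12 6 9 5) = (0 4 10 12 6 9 5) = [4, 1, 2, 3, 10, 0, 9, 7, 8, 5, 12, 11, 6]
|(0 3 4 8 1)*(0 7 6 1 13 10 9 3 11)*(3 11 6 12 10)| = |(0 6 1 7 12 10 9 11)(3 4 8 13)| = 8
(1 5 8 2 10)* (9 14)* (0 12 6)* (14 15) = (0 12 6)(1 5 8 2 10)(9 15 14) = [12, 5, 10, 3, 4, 8, 0, 7, 2, 15, 1, 11, 6, 13, 9, 14]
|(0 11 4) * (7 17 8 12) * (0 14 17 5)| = |(0 11 4 14 17 8 12 7 5)| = 9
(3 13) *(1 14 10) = (1 14 10)(3 13) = [0, 14, 2, 13, 4, 5, 6, 7, 8, 9, 1, 11, 12, 3, 10]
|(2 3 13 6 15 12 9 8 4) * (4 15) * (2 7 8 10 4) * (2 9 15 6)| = |(2 3 13)(4 7 8 6 9 10)(12 15)| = 6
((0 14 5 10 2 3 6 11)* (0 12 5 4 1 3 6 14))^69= ((1 3 14 4)(2 6 11 12 5 10))^69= (1 3 14 4)(2 12)(5 6)(10 11)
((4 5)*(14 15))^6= ((4 5)(14 15))^6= (15)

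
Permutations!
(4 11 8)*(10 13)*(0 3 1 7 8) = [3, 7, 2, 1, 11, 5, 6, 8, 4, 9, 13, 0, 12, 10] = (0 3 1 7 8 4 11)(10 13)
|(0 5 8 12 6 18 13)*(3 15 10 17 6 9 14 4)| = |(0 5 8 12 9 14 4 3 15 10 17 6 18 13)| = 14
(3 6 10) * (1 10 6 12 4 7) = [0, 10, 2, 12, 7, 5, 6, 1, 8, 9, 3, 11, 4] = (1 10 3 12 4 7)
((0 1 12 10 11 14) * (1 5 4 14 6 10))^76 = ((0 5 4 14)(1 12)(6 10 11))^76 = (14)(6 10 11)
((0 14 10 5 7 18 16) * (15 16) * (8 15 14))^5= ((0 8 15 16)(5 7 18 14 10))^5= (18)(0 8 15 16)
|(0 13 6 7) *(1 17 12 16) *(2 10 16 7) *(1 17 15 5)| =|(0 13 6 2 10 16 17 12 7)(1 15 5)| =9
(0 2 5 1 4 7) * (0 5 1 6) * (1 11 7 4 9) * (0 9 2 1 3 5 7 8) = (0 1 2 11 8)(3 5 6 9) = [1, 2, 11, 5, 4, 6, 9, 7, 0, 3, 10, 8]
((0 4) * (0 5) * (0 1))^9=(0 4 5 1)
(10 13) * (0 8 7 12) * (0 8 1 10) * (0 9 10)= (0 1)(7 12 8)(9 10 13)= [1, 0, 2, 3, 4, 5, 6, 12, 7, 10, 13, 11, 8, 9]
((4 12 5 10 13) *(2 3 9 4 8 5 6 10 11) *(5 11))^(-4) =((2 3 9 4 12 6 10 13 8 11))^(-4) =(2 10 9 8 12)(3 13 4 11 6)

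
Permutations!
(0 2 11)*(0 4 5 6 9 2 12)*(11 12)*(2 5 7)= (0 11 4 7 2 12)(5 6 9)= [11, 1, 12, 3, 7, 6, 9, 2, 8, 5, 10, 4, 0]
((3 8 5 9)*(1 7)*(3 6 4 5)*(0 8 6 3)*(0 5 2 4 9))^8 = (0 5 8)(3 9 6)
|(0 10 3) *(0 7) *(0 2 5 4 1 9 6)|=|(0 10 3 7 2 5 4 1 9 6)|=10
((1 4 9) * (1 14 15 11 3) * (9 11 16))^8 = ((1 4 11 3)(9 14 15 16))^8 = (16)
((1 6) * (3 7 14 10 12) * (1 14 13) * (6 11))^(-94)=((1 11 6 14 10 12 3 7 13))^(-94)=(1 12 11 3 6 7 14 13 10)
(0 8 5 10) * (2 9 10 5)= [8, 1, 9, 3, 4, 5, 6, 7, 2, 10, 0]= (0 8 2 9 10)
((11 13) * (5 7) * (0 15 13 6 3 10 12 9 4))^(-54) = ((0 15 13 11 6 3 10 12 9 4)(5 7))^(-54) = (0 10 13 9 6)(3 15 12 11 4)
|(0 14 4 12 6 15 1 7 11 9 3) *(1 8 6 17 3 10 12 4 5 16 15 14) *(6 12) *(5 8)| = |(0 1 7 11 9 10 6 14 8 12 17 3)(5 16 15)| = 12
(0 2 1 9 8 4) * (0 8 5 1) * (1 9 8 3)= (0 2)(1 8 4 3)(5 9)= [2, 8, 0, 1, 3, 9, 6, 7, 4, 5]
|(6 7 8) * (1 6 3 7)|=6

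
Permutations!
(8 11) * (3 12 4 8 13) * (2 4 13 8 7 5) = (2 4 7 5)(3 12 13)(8 11) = [0, 1, 4, 12, 7, 2, 6, 5, 11, 9, 10, 8, 13, 3]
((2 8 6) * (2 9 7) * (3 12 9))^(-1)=(2 7 9 12 3 6 8)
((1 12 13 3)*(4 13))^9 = ((1 12 4 13 3))^9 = (1 3 13 4 12)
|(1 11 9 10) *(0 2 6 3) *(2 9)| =|(0 9 10 1 11 2 6 3)| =8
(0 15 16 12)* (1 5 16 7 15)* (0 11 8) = (0 1 5 16 12 11 8)(7 15) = [1, 5, 2, 3, 4, 16, 6, 15, 0, 9, 10, 8, 11, 13, 14, 7, 12]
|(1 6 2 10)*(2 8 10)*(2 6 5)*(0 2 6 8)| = 7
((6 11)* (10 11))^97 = (6 10 11)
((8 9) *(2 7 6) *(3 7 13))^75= ((2 13 3 7 6)(8 9))^75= (13)(8 9)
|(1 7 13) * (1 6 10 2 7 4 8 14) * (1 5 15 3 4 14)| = 35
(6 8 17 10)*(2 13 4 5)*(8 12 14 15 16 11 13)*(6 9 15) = [0, 1, 8, 3, 5, 2, 12, 7, 17, 15, 9, 13, 14, 4, 6, 16, 11, 10] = (2 8 17 10 9 15 16 11 13 4 5)(6 12 14)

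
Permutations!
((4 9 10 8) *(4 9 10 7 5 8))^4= (10)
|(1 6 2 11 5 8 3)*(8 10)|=8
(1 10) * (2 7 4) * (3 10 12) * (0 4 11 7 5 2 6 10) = (0 4 6 10 1 12 3)(2 5)(7 11) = [4, 12, 5, 0, 6, 2, 10, 11, 8, 9, 1, 7, 3]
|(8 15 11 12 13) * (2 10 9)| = |(2 10 9)(8 15 11 12 13)| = 15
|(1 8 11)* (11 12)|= 4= |(1 8 12 11)|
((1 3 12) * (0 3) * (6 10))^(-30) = (0 12)(1 3) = ((0 3 12 1)(6 10))^(-30)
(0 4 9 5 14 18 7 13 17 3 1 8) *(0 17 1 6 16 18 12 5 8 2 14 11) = (0 4 9 8 17 3 6 16 18 7 13 1 2 14 12 5 11) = [4, 2, 14, 6, 9, 11, 16, 13, 17, 8, 10, 0, 5, 1, 12, 15, 18, 3, 7]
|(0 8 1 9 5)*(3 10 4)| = 15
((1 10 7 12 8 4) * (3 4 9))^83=((1 10 7 12 8 9 3 4))^83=(1 12 3 10 8 4 7 9)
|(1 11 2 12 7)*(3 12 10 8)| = |(1 11 2 10 8 3 12 7)| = 8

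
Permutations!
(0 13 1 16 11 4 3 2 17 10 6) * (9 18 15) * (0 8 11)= (0 13 1 16)(2 17 10 6 8 11 4 3)(9 18 15)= [13, 16, 17, 2, 3, 5, 8, 7, 11, 18, 6, 4, 12, 1, 14, 9, 0, 10, 15]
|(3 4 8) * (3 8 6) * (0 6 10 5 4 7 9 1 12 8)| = |(0 6 3 7 9 1 12 8)(4 10 5)| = 24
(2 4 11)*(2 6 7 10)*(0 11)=(0 11 6 7 10 2 4)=[11, 1, 4, 3, 0, 5, 7, 10, 8, 9, 2, 6]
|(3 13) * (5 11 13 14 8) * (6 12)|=6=|(3 14 8 5 11 13)(6 12)|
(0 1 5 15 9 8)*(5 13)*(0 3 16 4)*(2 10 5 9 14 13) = (0 1 2 10 5 15 14 13 9 8 3 16 4) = [1, 2, 10, 16, 0, 15, 6, 7, 3, 8, 5, 11, 12, 9, 13, 14, 4]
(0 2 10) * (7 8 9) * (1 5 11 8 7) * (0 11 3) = [2, 5, 10, 0, 4, 3, 6, 7, 9, 1, 11, 8] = (0 2 10 11 8 9 1 5 3)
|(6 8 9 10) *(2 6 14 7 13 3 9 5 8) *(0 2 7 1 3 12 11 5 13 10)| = 45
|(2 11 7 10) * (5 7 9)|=6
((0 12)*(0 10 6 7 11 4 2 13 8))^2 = (0 10 7 4 13)(2 8 12 6 11)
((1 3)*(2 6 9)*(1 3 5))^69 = ((1 5)(2 6 9))^69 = (9)(1 5)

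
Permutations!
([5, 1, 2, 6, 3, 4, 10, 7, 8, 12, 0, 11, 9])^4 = [6, 1, 2, 5, 0, 10, 4, 7, 8, 9, 3, 11, 12]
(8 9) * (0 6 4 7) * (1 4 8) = [6, 4, 2, 3, 7, 5, 8, 0, 9, 1] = (0 6 8 9 1 4 7)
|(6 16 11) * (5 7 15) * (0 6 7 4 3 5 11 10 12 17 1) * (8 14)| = 42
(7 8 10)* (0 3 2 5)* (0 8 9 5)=(0 3 2)(5 8 10 7 9)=[3, 1, 0, 2, 4, 8, 6, 9, 10, 5, 7]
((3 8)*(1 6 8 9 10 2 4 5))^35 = ((1 6 8 3 9 10 2 4 5))^35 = (1 5 4 2 10 9 3 8 6)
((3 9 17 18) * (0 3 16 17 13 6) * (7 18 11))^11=(0 3 9 13 6)(7 18 16 17 11)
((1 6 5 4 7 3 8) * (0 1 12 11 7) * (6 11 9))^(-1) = (0 4 5 6 9 12 8 3 7 11 1)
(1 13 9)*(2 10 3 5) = [0, 13, 10, 5, 4, 2, 6, 7, 8, 1, 3, 11, 12, 9] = (1 13 9)(2 10 3 5)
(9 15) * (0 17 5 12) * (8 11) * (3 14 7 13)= (0 17 5 12)(3 14 7 13)(8 11)(9 15)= [17, 1, 2, 14, 4, 12, 6, 13, 11, 15, 10, 8, 0, 3, 7, 9, 16, 5]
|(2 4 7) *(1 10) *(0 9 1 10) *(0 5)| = 12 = |(10)(0 9 1 5)(2 4 7)|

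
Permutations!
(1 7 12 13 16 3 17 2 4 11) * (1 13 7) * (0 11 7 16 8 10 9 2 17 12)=[11, 1, 4, 12, 7, 5, 6, 0, 10, 2, 9, 13, 16, 8, 14, 15, 3, 17]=(17)(0 11 13 8 10 9 2 4 7)(3 12 16)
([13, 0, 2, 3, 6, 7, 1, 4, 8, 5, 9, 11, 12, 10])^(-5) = [5, 9, 2, 3, 13, 1, 10, 0, 8, 6, 4, 11, 12, 7]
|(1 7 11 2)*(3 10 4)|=12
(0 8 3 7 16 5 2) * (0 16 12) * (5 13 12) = (0 8 3 7 5 2 16 13 12) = [8, 1, 16, 7, 4, 2, 6, 5, 3, 9, 10, 11, 0, 12, 14, 15, 13]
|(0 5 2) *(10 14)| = |(0 5 2)(10 14)| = 6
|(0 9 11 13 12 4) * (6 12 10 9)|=|(0 6 12 4)(9 11 13 10)|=4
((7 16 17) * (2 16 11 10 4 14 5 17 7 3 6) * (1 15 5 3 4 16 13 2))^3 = (1 17 3 15 4 6 5 14)(2 13)(7 16 10 11)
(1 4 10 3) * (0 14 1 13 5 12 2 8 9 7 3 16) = (0 14 1 4 10 16)(2 8 9 7 3 13 5 12) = [14, 4, 8, 13, 10, 12, 6, 3, 9, 7, 16, 11, 2, 5, 1, 15, 0]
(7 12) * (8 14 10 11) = (7 12)(8 14 10 11) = [0, 1, 2, 3, 4, 5, 6, 12, 14, 9, 11, 8, 7, 13, 10]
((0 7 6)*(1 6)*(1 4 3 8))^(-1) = ((0 7 4 3 8 1 6))^(-1) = (0 6 1 8 3 4 7)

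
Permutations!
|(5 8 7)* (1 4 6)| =3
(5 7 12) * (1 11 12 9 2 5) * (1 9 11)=(2 5 7 11 12 9)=[0, 1, 5, 3, 4, 7, 6, 11, 8, 2, 10, 12, 9]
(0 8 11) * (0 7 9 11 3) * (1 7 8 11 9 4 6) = [11, 7, 2, 0, 6, 5, 1, 4, 3, 9, 10, 8] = (0 11 8 3)(1 7 4 6)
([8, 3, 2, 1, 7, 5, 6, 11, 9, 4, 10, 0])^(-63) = (0 4)(1 3)(7 8)(9 11)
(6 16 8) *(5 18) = [0, 1, 2, 3, 4, 18, 16, 7, 6, 9, 10, 11, 12, 13, 14, 15, 8, 17, 5] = (5 18)(6 16 8)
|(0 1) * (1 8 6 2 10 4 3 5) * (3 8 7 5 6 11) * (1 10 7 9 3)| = |(0 9 3 6 2 7 5 10 4 8 11 1)| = 12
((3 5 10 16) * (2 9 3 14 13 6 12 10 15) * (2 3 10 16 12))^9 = ((2 9 10 12 16 14 13 6)(3 5 15))^9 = (2 9 10 12 16 14 13 6)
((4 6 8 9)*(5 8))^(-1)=(4 9 8 5 6)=((4 6 5 8 9))^(-1)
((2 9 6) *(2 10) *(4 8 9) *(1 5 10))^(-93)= (1 2 9 5 4 6 10 8)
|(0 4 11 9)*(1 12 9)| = 6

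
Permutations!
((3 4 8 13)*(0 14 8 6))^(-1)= ((0 14 8 13 3 4 6))^(-1)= (0 6 4 3 13 8 14)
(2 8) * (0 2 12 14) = (0 2 8 12 14) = [2, 1, 8, 3, 4, 5, 6, 7, 12, 9, 10, 11, 14, 13, 0]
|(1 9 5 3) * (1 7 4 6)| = |(1 9 5 3 7 4 6)| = 7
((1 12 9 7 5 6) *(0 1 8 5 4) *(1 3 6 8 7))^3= (12)(0 7 3 4 6)(5 8)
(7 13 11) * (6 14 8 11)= (6 14 8 11 7 13)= [0, 1, 2, 3, 4, 5, 14, 13, 11, 9, 10, 7, 12, 6, 8]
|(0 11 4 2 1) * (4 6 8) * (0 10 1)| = 6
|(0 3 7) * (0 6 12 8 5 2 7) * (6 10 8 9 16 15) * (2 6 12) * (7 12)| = 10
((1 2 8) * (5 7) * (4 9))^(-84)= ((1 2 8)(4 9)(5 7))^(-84)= (9)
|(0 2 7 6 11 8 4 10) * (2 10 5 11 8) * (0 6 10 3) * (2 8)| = |(0 3)(2 7 10 6)(4 5 11 8)| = 4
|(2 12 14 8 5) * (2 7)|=6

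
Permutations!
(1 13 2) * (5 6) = [0, 13, 1, 3, 4, 6, 5, 7, 8, 9, 10, 11, 12, 2] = (1 13 2)(5 6)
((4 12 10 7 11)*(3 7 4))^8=(3 11 7)(4 10 12)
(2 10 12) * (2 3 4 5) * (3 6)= (2 10 12 6 3 4 5)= [0, 1, 10, 4, 5, 2, 3, 7, 8, 9, 12, 11, 6]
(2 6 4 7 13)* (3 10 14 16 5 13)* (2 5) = (2 6 4 7 3 10 14 16)(5 13) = [0, 1, 6, 10, 7, 13, 4, 3, 8, 9, 14, 11, 12, 5, 16, 15, 2]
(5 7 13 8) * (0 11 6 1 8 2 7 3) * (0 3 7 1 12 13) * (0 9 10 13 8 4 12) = (0 11 6)(1 4 12 8 5 7 9 10 13 2) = [11, 4, 1, 3, 12, 7, 0, 9, 5, 10, 13, 6, 8, 2]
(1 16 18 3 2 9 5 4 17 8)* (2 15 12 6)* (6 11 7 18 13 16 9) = (1 9 5 4 17 8)(2 6)(3 15 12 11 7 18)(13 16) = [0, 9, 6, 15, 17, 4, 2, 18, 1, 5, 10, 7, 11, 16, 14, 12, 13, 8, 3]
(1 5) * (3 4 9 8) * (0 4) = [4, 5, 2, 0, 9, 1, 6, 7, 3, 8] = (0 4 9 8 3)(1 5)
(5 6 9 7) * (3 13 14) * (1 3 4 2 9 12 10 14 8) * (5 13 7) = (1 3 7 13 8)(2 9 5 6 12 10 14 4) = [0, 3, 9, 7, 2, 6, 12, 13, 1, 5, 14, 11, 10, 8, 4]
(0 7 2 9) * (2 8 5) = (0 7 8 5 2 9) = [7, 1, 9, 3, 4, 2, 6, 8, 5, 0]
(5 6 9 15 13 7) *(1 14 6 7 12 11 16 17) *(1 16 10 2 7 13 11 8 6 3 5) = (1 14 3 5 13 12 8 6 9 15 11 10 2 7)(16 17) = [0, 14, 7, 5, 4, 13, 9, 1, 6, 15, 2, 10, 8, 12, 3, 11, 17, 16]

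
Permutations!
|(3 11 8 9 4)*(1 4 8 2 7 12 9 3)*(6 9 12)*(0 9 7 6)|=8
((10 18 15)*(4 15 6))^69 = (4 6 18 10 15)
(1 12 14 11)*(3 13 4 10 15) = (1 12 14 11)(3 13 4 10 15) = [0, 12, 2, 13, 10, 5, 6, 7, 8, 9, 15, 1, 14, 4, 11, 3]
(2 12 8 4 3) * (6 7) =(2 12 8 4 3)(6 7) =[0, 1, 12, 2, 3, 5, 7, 6, 4, 9, 10, 11, 8]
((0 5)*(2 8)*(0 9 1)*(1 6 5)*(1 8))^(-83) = (0 8 2 1)(5 9 6)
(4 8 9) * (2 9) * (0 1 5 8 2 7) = (0 1 5 8 7)(2 9 4) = [1, 5, 9, 3, 2, 8, 6, 0, 7, 4]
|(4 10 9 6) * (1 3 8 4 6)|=6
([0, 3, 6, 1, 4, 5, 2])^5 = [0, 3, 6, 1, 4, 5, 2]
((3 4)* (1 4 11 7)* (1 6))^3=((1 4 3 11 7 6))^3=(1 11)(3 6)(4 7)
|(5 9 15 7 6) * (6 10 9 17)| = 12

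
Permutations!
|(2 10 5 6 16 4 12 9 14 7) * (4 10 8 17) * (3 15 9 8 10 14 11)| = |(2 10 5 6 16 14 7)(3 15 9 11)(4 12 8 17)| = 28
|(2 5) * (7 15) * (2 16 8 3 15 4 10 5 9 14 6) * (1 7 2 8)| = 42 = |(1 7 4 10 5 16)(2 9 14 6 8 3 15)|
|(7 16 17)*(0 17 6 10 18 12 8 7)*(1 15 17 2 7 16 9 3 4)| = 18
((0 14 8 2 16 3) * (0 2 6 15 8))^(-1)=((0 14)(2 16 3)(6 15 8))^(-1)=(0 14)(2 3 16)(6 8 15)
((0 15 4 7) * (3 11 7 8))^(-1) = ((0 15 4 8 3 11 7))^(-1) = (0 7 11 3 8 4 15)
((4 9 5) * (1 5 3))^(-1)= (1 3 9 4 5)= ((1 5 4 9 3))^(-1)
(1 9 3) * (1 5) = (1 9 3 5) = [0, 9, 2, 5, 4, 1, 6, 7, 8, 3]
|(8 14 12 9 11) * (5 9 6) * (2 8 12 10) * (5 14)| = |(2 8 5 9 11 12 6 14 10)| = 9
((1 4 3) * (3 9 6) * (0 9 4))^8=(0 3 9 1 6)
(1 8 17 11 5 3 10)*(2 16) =(1 8 17 11 5 3 10)(2 16) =[0, 8, 16, 10, 4, 3, 6, 7, 17, 9, 1, 5, 12, 13, 14, 15, 2, 11]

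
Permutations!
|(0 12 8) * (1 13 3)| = 3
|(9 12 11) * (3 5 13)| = |(3 5 13)(9 12 11)| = 3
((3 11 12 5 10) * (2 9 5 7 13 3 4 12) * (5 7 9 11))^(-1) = (2 11)(3 13 7 9 12 4 10 5) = ((2 11)(3 5 10 4 12 9 7 13))^(-1)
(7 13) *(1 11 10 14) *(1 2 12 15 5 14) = [0, 11, 12, 3, 4, 14, 6, 13, 8, 9, 1, 10, 15, 7, 2, 5] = (1 11 10)(2 12 15 5 14)(7 13)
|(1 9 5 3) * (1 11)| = |(1 9 5 3 11)| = 5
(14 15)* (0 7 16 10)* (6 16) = (0 7 6 16 10)(14 15) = [7, 1, 2, 3, 4, 5, 16, 6, 8, 9, 0, 11, 12, 13, 15, 14, 10]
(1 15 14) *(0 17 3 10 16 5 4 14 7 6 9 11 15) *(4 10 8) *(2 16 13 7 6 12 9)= (0 17 3 8 4 14 1)(2 16 5 10 13 7 12 9 11 15 6)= [17, 0, 16, 8, 14, 10, 2, 12, 4, 11, 13, 15, 9, 7, 1, 6, 5, 3]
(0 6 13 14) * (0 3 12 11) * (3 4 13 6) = (0 3 12 11)(4 13 14) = [3, 1, 2, 12, 13, 5, 6, 7, 8, 9, 10, 0, 11, 14, 4]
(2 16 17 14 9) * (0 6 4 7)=(0 6 4 7)(2 16 17 14 9)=[6, 1, 16, 3, 7, 5, 4, 0, 8, 2, 10, 11, 12, 13, 9, 15, 17, 14]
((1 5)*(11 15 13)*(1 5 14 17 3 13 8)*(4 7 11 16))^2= (1 17 13 4 11 8 14 3 16 7 15)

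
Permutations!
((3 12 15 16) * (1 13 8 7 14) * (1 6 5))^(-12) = ((1 13 8 7 14 6 5)(3 12 15 16))^(-12) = (16)(1 8 14 5 13 7 6)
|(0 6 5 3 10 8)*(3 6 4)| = 10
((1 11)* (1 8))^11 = ((1 11 8))^11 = (1 8 11)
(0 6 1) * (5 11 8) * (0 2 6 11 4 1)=[11, 2, 6, 3, 1, 4, 0, 7, 5, 9, 10, 8]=(0 11 8 5 4 1 2 6)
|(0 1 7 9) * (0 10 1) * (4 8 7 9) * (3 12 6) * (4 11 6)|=|(1 9 10)(3 12 4 8 7 11 6)|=21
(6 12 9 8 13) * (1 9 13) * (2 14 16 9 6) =(1 6 12 13 2 14 16 9 8) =[0, 6, 14, 3, 4, 5, 12, 7, 1, 8, 10, 11, 13, 2, 16, 15, 9]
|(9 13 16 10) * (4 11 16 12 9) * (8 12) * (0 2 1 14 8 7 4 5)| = |(0 2 1 14 8 12 9 13 7 4 11 16 10 5)| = 14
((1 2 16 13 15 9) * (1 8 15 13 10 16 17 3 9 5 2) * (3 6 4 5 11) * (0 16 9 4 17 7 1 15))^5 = ((0 16 10 9 8)(1 15 11 3 4 5 2 7)(6 17))^5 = (1 5 11 7 4 15 2 3)(6 17)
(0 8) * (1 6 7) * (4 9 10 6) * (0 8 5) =[5, 4, 2, 3, 9, 0, 7, 1, 8, 10, 6] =(0 5)(1 4 9 10 6 7)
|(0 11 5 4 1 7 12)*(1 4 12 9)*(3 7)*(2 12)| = |(0 11 5 2 12)(1 3 7 9)| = 20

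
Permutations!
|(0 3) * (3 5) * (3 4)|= 4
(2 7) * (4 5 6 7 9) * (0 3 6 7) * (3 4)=(0 4 5 7 2 9 3 6)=[4, 1, 9, 6, 5, 7, 0, 2, 8, 3]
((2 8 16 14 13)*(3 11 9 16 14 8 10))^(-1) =((2 10 3 11 9 16 8 14 13))^(-1) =(2 13 14 8 16 9 11 3 10)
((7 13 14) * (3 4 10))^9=(14)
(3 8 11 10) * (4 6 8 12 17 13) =(3 12 17 13 4 6 8 11 10) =[0, 1, 2, 12, 6, 5, 8, 7, 11, 9, 3, 10, 17, 4, 14, 15, 16, 13]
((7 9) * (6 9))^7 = (6 9 7)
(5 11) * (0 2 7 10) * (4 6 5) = (0 2 7 10)(4 6 5 11) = [2, 1, 7, 3, 6, 11, 5, 10, 8, 9, 0, 4]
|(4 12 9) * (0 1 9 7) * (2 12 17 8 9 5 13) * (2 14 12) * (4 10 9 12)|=10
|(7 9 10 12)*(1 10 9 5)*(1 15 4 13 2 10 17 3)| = 24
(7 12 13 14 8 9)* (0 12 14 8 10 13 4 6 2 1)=(0 12 4 6 2 1)(7 14 10 13 8 9)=[12, 0, 1, 3, 6, 5, 2, 14, 9, 7, 13, 11, 4, 8, 10]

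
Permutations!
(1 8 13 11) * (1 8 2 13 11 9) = [0, 2, 13, 3, 4, 5, 6, 7, 11, 1, 10, 8, 12, 9] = (1 2 13 9)(8 11)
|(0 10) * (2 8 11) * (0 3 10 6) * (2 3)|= 10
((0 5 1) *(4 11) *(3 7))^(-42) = (11) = ((0 5 1)(3 7)(4 11))^(-42)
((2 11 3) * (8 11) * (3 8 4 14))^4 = ((2 4 14 3)(8 11))^4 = (14)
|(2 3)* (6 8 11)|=|(2 3)(6 8 11)|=6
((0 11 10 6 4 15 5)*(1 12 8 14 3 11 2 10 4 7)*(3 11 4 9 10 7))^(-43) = (0 7 12 14 9 6 4 5 2 1 8 11 10 3 15)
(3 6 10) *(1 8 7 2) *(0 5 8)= [5, 0, 1, 6, 4, 8, 10, 2, 7, 9, 3]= (0 5 8 7 2 1)(3 6 10)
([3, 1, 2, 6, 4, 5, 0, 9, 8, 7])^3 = (7 9)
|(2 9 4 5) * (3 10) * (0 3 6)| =|(0 3 10 6)(2 9 4 5)| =4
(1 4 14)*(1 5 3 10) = (1 4 14 5 3 10) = [0, 4, 2, 10, 14, 3, 6, 7, 8, 9, 1, 11, 12, 13, 5]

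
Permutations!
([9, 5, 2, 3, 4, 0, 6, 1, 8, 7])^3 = [1, 9, 2, 3, 4, 7, 6, 0, 8, 5]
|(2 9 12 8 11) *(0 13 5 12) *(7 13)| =9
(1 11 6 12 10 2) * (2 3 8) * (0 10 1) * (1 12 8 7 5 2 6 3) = (12)(0 10 1 11 3 7 5 2)(6 8) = [10, 11, 0, 7, 4, 2, 8, 5, 6, 9, 1, 3, 12]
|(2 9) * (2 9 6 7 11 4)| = |(2 6 7 11 4)| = 5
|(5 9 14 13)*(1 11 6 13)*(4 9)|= 8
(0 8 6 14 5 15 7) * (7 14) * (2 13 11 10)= (0 8 6 7)(2 13 11 10)(5 15 14)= [8, 1, 13, 3, 4, 15, 7, 0, 6, 9, 2, 10, 12, 11, 5, 14]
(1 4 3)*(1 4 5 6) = (1 5 6)(3 4) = [0, 5, 2, 4, 3, 6, 1]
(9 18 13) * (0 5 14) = [5, 1, 2, 3, 4, 14, 6, 7, 8, 18, 10, 11, 12, 9, 0, 15, 16, 17, 13] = (0 5 14)(9 18 13)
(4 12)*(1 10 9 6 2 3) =(1 10 9 6 2 3)(4 12) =[0, 10, 3, 1, 12, 5, 2, 7, 8, 6, 9, 11, 4]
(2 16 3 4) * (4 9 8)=(2 16 3 9 8 4)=[0, 1, 16, 9, 2, 5, 6, 7, 4, 8, 10, 11, 12, 13, 14, 15, 3]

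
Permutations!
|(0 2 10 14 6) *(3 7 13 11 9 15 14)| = 11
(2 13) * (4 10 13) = [0, 1, 4, 3, 10, 5, 6, 7, 8, 9, 13, 11, 12, 2] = (2 4 10 13)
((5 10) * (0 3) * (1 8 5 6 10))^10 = ((0 3)(1 8 5)(6 10))^10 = (10)(1 8 5)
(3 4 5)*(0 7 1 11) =[7, 11, 2, 4, 5, 3, 6, 1, 8, 9, 10, 0] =(0 7 1 11)(3 4 5)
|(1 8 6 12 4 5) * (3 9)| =6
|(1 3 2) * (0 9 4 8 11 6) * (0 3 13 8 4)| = 14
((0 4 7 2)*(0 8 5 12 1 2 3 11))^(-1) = (0 11 3 7 4)(1 12 5 8 2)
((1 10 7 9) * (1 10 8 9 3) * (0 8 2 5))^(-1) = (0 5 2 1 3 7 10 9 8)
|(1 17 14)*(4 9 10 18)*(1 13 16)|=|(1 17 14 13 16)(4 9 10 18)|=20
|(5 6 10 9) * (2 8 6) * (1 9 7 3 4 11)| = 11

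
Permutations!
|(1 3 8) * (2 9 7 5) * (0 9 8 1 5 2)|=6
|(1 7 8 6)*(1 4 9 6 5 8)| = |(1 7)(4 9 6)(5 8)| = 6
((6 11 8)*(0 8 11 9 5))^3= (11)(0 9 8 5 6)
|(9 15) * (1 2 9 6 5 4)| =7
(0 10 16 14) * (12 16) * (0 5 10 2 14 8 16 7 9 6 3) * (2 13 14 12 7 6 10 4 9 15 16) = (0 13 14 5 4 9 10 7 15 16 8 2 12 6 3) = [13, 1, 12, 0, 9, 4, 3, 15, 2, 10, 7, 11, 6, 14, 5, 16, 8]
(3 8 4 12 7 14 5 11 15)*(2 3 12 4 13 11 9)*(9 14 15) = [0, 1, 3, 8, 4, 14, 6, 15, 13, 2, 10, 9, 7, 11, 5, 12] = (2 3 8 13 11 9)(5 14)(7 15 12)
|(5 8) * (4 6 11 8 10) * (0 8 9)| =8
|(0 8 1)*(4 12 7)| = 3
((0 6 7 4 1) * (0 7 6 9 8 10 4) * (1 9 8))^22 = (0 8 10 4 9 1 7)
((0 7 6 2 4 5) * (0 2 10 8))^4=(0 8 10 6 7)(2 4 5)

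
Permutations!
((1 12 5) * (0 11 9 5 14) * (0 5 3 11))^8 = (14)(3 9 11) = ((1 12 14 5)(3 11 9))^8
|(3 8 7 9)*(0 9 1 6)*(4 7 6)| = 15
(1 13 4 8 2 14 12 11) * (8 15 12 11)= [0, 13, 14, 3, 15, 5, 6, 7, 2, 9, 10, 1, 8, 4, 11, 12]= (1 13 4 15 12 8 2 14 11)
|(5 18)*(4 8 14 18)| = |(4 8 14 18 5)| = 5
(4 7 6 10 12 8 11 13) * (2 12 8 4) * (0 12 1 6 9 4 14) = (0 12 14)(1 6 10 8 11 13 2)(4 7 9) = [12, 6, 1, 3, 7, 5, 10, 9, 11, 4, 8, 13, 14, 2, 0]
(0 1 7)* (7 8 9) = (0 1 8 9 7) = [1, 8, 2, 3, 4, 5, 6, 0, 9, 7]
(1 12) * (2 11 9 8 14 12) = (1 2 11 9 8 14 12) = [0, 2, 11, 3, 4, 5, 6, 7, 14, 8, 10, 9, 1, 13, 12]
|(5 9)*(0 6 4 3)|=|(0 6 4 3)(5 9)|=4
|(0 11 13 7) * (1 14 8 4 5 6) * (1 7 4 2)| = 28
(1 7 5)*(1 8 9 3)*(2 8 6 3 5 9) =(1 7 9 5 6 3)(2 8) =[0, 7, 8, 1, 4, 6, 3, 9, 2, 5]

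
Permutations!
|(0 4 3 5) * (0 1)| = |(0 4 3 5 1)| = 5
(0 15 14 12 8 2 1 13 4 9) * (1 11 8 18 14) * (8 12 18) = (0 15 1 13 4 9)(2 11 12 8)(14 18) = [15, 13, 11, 3, 9, 5, 6, 7, 2, 0, 10, 12, 8, 4, 18, 1, 16, 17, 14]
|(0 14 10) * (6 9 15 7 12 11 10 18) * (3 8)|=|(0 14 18 6 9 15 7 12 11 10)(3 8)|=10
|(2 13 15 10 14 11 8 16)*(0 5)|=|(0 5)(2 13 15 10 14 11 8 16)|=8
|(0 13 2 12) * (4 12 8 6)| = 7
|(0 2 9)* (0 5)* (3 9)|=5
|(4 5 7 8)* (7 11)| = |(4 5 11 7 8)| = 5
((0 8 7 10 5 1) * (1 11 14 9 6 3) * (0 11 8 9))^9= ((0 9 6 3 1 11 14)(5 8 7 10))^9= (0 6 1 14 9 3 11)(5 8 7 10)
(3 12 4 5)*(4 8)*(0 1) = (0 1)(3 12 8 4 5) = [1, 0, 2, 12, 5, 3, 6, 7, 4, 9, 10, 11, 8]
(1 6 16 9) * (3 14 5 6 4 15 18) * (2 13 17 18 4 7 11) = (1 7 11 2 13 17 18 3 14 5 6 16 9)(4 15) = [0, 7, 13, 14, 15, 6, 16, 11, 8, 1, 10, 2, 12, 17, 5, 4, 9, 18, 3]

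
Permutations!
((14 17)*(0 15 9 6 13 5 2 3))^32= ((0 15 9 6 13 5 2 3)(14 17))^32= (17)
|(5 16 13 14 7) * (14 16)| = |(5 14 7)(13 16)| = 6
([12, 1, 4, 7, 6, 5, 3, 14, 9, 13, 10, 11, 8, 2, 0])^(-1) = (0 14 7 3 6 4 2 13 9 8 12)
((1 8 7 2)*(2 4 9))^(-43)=((1 8 7 4 9 2))^(-43)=(1 2 9 4 7 8)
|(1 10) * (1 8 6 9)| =5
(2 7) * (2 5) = (2 7 5) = [0, 1, 7, 3, 4, 2, 6, 5]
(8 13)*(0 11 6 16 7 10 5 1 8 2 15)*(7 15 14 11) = (0 7 10 5 1 8 13 2 14 11 6 16 15) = [7, 8, 14, 3, 4, 1, 16, 10, 13, 9, 5, 6, 12, 2, 11, 0, 15]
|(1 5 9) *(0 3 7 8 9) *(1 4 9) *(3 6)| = |(0 6 3 7 8 1 5)(4 9)| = 14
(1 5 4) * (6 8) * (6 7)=(1 5 4)(6 8 7)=[0, 5, 2, 3, 1, 4, 8, 6, 7]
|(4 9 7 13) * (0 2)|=|(0 2)(4 9 7 13)|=4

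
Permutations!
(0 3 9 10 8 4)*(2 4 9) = [3, 1, 4, 2, 0, 5, 6, 7, 9, 10, 8] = (0 3 2 4)(8 9 10)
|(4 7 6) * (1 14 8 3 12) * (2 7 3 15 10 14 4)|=12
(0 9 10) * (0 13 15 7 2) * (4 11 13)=(0 9 10 4 11 13 15 7 2)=[9, 1, 0, 3, 11, 5, 6, 2, 8, 10, 4, 13, 12, 15, 14, 7]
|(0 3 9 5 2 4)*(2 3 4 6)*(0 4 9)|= 4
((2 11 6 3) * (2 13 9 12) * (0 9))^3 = (0 2 3 9 11 13 12 6)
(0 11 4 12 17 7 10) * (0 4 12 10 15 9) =[11, 1, 2, 3, 10, 5, 6, 15, 8, 0, 4, 12, 17, 13, 14, 9, 16, 7] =(0 11 12 17 7 15 9)(4 10)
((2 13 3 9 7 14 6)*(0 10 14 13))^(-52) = (0 6 10 2 14) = ((0 10 14 6 2)(3 9 7 13))^(-52)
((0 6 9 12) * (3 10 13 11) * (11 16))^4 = ((0 6 9 12)(3 10 13 16 11))^4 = (3 11 16 13 10)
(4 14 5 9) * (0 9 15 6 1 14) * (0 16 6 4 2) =(0 9 2)(1 14 5 15 4 16 6) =[9, 14, 0, 3, 16, 15, 1, 7, 8, 2, 10, 11, 12, 13, 5, 4, 6]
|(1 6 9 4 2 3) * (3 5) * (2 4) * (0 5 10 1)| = |(0 5 3)(1 6 9 2 10)| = 15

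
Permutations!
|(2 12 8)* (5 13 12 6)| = 6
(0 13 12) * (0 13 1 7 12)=(0 1 7 12 13)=[1, 7, 2, 3, 4, 5, 6, 12, 8, 9, 10, 11, 13, 0]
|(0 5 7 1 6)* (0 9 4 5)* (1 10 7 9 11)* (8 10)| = 3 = |(1 6 11)(4 5 9)(7 8 10)|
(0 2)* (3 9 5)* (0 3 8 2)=(2 3 9 5 8)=[0, 1, 3, 9, 4, 8, 6, 7, 2, 5]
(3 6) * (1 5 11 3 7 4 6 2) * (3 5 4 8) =(1 4 6 7 8 3 2)(5 11) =[0, 4, 1, 2, 6, 11, 7, 8, 3, 9, 10, 5]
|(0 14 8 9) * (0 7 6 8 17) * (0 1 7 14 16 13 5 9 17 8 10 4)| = |(0 16 13 5 9 14 8 17 1 7 6 10 4)| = 13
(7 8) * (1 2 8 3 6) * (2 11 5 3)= [0, 11, 8, 6, 4, 3, 1, 2, 7, 9, 10, 5]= (1 11 5 3 6)(2 8 7)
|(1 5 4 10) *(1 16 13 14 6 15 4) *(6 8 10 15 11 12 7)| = 20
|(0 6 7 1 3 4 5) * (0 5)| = 6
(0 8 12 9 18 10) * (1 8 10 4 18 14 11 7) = (0 10)(1 8 12 9 14 11 7)(4 18) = [10, 8, 2, 3, 18, 5, 6, 1, 12, 14, 0, 7, 9, 13, 11, 15, 16, 17, 4]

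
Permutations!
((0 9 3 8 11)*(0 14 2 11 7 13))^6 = ((0 9 3 8 7 13)(2 11 14))^6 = (14)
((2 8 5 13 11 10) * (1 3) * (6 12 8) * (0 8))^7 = ((0 8 5 13 11 10 2 6 12)(1 3))^7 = (0 6 10 13 8 12 2 11 5)(1 3)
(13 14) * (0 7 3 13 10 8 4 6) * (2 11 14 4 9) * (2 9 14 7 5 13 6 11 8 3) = [5, 1, 8, 6, 11, 13, 0, 2, 14, 9, 3, 7, 12, 4, 10] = (0 5 13 4 11 7 2 8 14 10 3 6)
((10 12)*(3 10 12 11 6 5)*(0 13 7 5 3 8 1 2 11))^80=(0 5 2 3 13 8 11 10 7 1 6)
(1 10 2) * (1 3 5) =(1 10 2 3 5) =[0, 10, 3, 5, 4, 1, 6, 7, 8, 9, 2]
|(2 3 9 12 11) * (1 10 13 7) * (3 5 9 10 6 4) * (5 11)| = 42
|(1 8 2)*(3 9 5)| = |(1 8 2)(3 9 5)| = 3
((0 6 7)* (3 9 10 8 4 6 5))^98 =((0 5 3 9 10 8 4 6 7))^98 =(0 7 6 4 8 10 9 3 5)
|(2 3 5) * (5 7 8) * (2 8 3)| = 2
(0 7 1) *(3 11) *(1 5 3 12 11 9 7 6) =(0 6 1)(3 9 7 5)(11 12) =[6, 0, 2, 9, 4, 3, 1, 5, 8, 7, 10, 12, 11]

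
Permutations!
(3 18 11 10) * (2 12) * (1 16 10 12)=(1 16 10 3 18 11 12 2)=[0, 16, 1, 18, 4, 5, 6, 7, 8, 9, 3, 12, 2, 13, 14, 15, 10, 17, 11]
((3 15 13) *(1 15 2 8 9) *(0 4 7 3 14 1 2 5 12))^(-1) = ((0 4 7 3 5 12)(1 15 13 14)(2 8 9))^(-1) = (0 12 5 3 7 4)(1 14 13 15)(2 9 8)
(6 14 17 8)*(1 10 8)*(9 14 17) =(1 10 8 6 17)(9 14) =[0, 10, 2, 3, 4, 5, 17, 7, 6, 14, 8, 11, 12, 13, 9, 15, 16, 1]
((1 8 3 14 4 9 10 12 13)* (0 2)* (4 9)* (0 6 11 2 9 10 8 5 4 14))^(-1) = (0 3 8 9)(1 13 12 10 14 4 5)(2 11 6)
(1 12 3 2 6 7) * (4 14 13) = (1 12 3 2 6 7)(4 14 13) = [0, 12, 6, 2, 14, 5, 7, 1, 8, 9, 10, 11, 3, 4, 13]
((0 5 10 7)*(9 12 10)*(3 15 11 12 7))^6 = (0 9)(3 15 11 12 10)(5 7)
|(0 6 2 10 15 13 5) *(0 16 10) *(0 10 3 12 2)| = |(0 6)(2 10 15 13 5 16 3 12)| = 8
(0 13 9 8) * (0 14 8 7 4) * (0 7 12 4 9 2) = (0 13 2)(4 7 9 12)(8 14) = [13, 1, 0, 3, 7, 5, 6, 9, 14, 12, 10, 11, 4, 2, 8]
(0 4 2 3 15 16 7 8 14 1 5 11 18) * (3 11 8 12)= (0 4 2 11 18)(1 5 8 14)(3 15 16 7 12)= [4, 5, 11, 15, 2, 8, 6, 12, 14, 9, 10, 18, 3, 13, 1, 16, 7, 17, 0]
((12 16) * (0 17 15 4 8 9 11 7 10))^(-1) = (0 10 7 11 9 8 4 15 17)(12 16) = ((0 17 15 4 8 9 11 7 10)(12 16))^(-1)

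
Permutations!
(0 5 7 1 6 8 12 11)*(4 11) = [5, 6, 2, 3, 11, 7, 8, 1, 12, 9, 10, 0, 4] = (0 5 7 1 6 8 12 4 11)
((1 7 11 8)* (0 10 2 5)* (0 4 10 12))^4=((0 12)(1 7 11 8)(2 5 4 10))^4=(12)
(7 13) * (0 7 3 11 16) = (0 7 13 3 11 16) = [7, 1, 2, 11, 4, 5, 6, 13, 8, 9, 10, 16, 12, 3, 14, 15, 0]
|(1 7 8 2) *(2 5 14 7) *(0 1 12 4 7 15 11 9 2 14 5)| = 11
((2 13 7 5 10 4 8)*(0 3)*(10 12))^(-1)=((0 3)(2 13 7 5 12 10 4 8))^(-1)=(0 3)(2 8 4 10 12 5 7 13)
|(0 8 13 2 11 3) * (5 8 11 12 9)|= 6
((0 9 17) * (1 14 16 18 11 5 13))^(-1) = (0 17 9)(1 13 5 11 18 16 14)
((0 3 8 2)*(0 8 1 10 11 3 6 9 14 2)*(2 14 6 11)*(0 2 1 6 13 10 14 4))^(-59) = ((0 11 3 6 9 13 10 1 14 4)(2 8))^(-59) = (0 11 3 6 9 13 10 1 14 4)(2 8)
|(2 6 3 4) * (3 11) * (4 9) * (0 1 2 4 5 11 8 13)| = |(0 1 2 6 8 13)(3 9 5 11)| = 12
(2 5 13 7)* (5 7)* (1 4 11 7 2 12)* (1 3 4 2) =(1 2)(3 4 11 7 12)(5 13) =[0, 2, 1, 4, 11, 13, 6, 12, 8, 9, 10, 7, 3, 5]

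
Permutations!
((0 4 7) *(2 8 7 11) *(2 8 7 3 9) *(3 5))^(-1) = ((0 4 11 8 5 3 9 2 7))^(-1) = (0 7 2 9 3 5 8 11 4)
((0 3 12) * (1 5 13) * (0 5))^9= (0 5)(1 12)(3 13)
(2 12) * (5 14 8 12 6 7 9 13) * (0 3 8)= (0 3 8 12 2 6 7 9 13 5 14)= [3, 1, 6, 8, 4, 14, 7, 9, 12, 13, 10, 11, 2, 5, 0]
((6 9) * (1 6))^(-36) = (9)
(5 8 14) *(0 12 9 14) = (0 12 9 14 5 8) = [12, 1, 2, 3, 4, 8, 6, 7, 0, 14, 10, 11, 9, 13, 5]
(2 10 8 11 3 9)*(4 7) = [0, 1, 10, 9, 7, 5, 6, 4, 11, 2, 8, 3] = (2 10 8 11 3 9)(4 7)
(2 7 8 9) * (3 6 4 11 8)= (2 7 3 6 4 11 8 9)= [0, 1, 7, 6, 11, 5, 4, 3, 9, 2, 10, 8]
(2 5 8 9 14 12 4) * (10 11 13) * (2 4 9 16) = [0, 1, 5, 3, 4, 8, 6, 7, 16, 14, 11, 13, 9, 10, 12, 15, 2] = (2 5 8 16)(9 14 12)(10 11 13)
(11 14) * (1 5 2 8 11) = (1 5 2 8 11 14) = [0, 5, 8, 3, 4, 2, 6, 7, 11, 9, 10, 14, 12, 13, 1]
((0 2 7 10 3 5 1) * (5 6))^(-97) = ((0 2 7 10 3 6 5 1))^(-97) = (0 1 5 6 3 10 7 2)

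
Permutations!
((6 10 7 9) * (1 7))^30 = (10)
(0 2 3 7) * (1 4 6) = [2, 4, 3, 7, 6, 5, 1, 0] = (0 2 3 7)(1 4 6)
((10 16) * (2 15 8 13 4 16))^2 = (2 8 4 10 15 13 16) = ((2 15 8 13 4 16 10))^2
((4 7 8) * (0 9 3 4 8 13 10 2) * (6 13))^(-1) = (0 2 10 13 6 7 4 3 9)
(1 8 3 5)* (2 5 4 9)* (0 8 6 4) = (0 8 3)(1 6 4 9 2 5) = [8, 6, 5, 0, 9, 1, 4, 7, 3, 2]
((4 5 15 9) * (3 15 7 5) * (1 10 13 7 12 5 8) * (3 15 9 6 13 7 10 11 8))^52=(1 11 8)(3 6)(4 10)(7 15)(9 13)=((1 11 8)(3 9 4 15 6 13 10 7)(5 12))^52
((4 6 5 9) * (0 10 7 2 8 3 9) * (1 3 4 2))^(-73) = (0 3 4 10 9 6 7 2 5 1 8)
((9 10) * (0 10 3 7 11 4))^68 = (0 11 3 10 4 7 9)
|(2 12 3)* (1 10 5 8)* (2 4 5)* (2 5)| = 4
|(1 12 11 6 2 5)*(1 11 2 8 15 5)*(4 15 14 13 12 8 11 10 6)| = 6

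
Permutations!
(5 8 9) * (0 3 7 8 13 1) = [3, 0, 2, 7, 4, 13, 6, 8, 9, 5, 10, 11, 12, 1] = (0 3 7 8 9 5 13 1)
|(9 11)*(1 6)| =|(1 6)(9 11)| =2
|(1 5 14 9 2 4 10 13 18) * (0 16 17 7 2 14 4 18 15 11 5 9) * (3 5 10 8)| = |(0 16 17 7 2 18 1 9 14)(3 5 4 8)(10 13 15 11)| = 36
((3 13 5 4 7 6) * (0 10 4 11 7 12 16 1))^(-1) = (0 1 16 12 4 10)(3 6 7 11 5 13)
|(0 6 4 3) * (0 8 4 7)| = |(0 6 7)(3 8 4)| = 3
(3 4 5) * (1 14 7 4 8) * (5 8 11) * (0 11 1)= (0 11 5 3 1 14 7 4 8)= [11, 14, 2, 1, 8, 3, 6, 4, 0, 9, 10, 5, 12, 13, 7]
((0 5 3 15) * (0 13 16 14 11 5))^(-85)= (3 5 11 14 16 13 15)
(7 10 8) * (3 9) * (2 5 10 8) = (2 5 10)(3 9)(7 8) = [0, 1, 5, 9, 4, 10, 6, 8, 7, 3, 2]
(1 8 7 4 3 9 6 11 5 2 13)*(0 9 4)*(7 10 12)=[9, 8, 13, 4, 3, 2, 11, 0, 10, 6, 12, 5, 7, 1]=(0 9 6 11 5 2 13 1 8 10 12 7)(3 4)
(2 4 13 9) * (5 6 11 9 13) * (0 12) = (13)(0 12)(2 4 5 6 11 9) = [12, 1, 4, 3, 5, 6, 11, 7, 8, 2, 10, 9, 0, 13]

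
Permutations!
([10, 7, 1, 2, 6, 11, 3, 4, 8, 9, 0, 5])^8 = (11)(1 4 3)(2 7 6)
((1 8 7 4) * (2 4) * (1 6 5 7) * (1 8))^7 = (8)(2 6 7 4 5)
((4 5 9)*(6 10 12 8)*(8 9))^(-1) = ((4 5 8 6 10 12 9))^(-1) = (4 9 12 10 6 8 5)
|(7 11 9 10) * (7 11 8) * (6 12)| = |(6 12)(7 8)(9 10 11)| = 6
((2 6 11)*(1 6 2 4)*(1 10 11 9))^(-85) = ((1 6 9)(4 10 11))^(-85) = (1 9 6)(4 11 10)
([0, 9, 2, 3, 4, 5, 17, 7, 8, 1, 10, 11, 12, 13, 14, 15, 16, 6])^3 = [0, 9, 2, 3, 4, 5, 17, 7, 8, 1, 10, 11, 12, 13, 14, 15, 16, 6]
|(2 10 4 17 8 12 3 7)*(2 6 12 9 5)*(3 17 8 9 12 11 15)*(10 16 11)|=14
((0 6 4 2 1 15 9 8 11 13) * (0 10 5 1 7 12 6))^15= ((1 15 9 8 11 13 10 5)(2 7 12 6 4))^15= (1 5 10 13 11 8 9 15)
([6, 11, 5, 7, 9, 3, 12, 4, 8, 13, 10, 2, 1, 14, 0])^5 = [2, 7, 9, 14, 6, 13, 5, 0, 8, 12, 10, 4, 3, 1, 11]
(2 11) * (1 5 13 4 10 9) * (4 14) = (1 5 13 14 4 10 9)(2 11) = [0, 5, 11, 3, 10, 13, 6, 7, 8, 1, 9, 2, 12, 14, 4]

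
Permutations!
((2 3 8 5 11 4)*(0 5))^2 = (0 11 2 8 5 4 3)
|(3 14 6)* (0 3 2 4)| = 6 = |(0 3 14 6 2 4)|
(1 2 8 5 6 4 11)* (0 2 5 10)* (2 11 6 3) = (0 11 1 5 3 2 8 10)(4 6) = [11, 5, 8, 2, 6, 3, 4, 7, 10, 9, 0, 1]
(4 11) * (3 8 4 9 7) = (3 8 4 11 9 7) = [0, 1, 2, 8, 11, 5, 6, 3, 4, 7, 10, 9]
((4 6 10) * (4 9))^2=(4 10)(6 9)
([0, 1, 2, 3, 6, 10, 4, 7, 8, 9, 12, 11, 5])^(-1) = (4 6)(5 12 10)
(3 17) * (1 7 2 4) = (1 7 2 4)(3 17) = [0, 7, 4, 17, 1, 5, 6, 2, 8, 9, 10, 11, 12, 13, 14, 15, 16, 3]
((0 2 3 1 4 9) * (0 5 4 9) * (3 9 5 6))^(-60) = ((0 2 9 6 3 1 5 4))^(-60) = (0 3)(1 2)(4 6)(5 9)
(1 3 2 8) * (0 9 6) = (0 9 6)(1 3 2 8) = [9, 3, 8, 2, 4, 5, 0, 7, 1, 6]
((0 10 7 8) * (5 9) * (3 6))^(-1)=(0 8 7 10)(3 6)(5 9)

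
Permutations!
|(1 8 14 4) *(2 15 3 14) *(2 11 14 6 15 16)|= 30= |(1 8 11 14 4)(2 16)(3 6 15)|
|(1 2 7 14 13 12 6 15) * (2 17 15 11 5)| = |(1 17 15)(2 7 14 13 12 6 11 5)| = 24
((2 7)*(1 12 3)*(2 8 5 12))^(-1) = (1 3 12 5 8 7 2)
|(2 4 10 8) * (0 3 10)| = 6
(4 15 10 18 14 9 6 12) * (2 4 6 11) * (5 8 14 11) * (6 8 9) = (2 4 15 10 18 11)(5 9)(6 12 8 14) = [0, 1, 4, 3, 15, 9, 12, 7, 14, 5, 18, 2, 8, 13, 6, 10, 16, 17, 11]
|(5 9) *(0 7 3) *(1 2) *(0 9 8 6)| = 14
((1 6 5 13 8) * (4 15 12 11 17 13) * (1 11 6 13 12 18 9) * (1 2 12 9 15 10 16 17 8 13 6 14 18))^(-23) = (1 4 17 12 15 5 16 2 18 6 10 9 14)(8 11) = ((1 6 5 4 10 16 17 9 2 12 14 18 15)(8 11))^(-23)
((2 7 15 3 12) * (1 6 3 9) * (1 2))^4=((1 6 3 12)(2 7 15 9))^4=(15)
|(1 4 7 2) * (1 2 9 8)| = |(1 4 7 9 8)| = 5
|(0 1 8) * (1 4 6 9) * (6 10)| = 7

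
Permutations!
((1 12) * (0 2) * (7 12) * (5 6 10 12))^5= (0 2)(1 12 10 6 5 7)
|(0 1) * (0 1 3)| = |(0 3)| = 2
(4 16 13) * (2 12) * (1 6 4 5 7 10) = (1 6 4 16 13 5 7 10)(2 12) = [0, 6, 12, 3, 16, 7, 4, 10, 8, 9, 1, 11, 2, 5, 14, 15, 13]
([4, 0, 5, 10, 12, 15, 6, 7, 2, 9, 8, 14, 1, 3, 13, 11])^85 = [4, 0, 14, 5, 12, 13, 6, 7, 11, 9, 15, 10, 1, 2, 8, 3]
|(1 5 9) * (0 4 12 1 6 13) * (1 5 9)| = |(0 4 12 5 1 9 6 13)| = 8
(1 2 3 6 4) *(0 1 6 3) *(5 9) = (0 1 2)(4 6)(5 9) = [1, 2, 0, 3, 6, 9, 4, 7, 8, 5]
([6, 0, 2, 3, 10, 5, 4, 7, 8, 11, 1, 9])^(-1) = (0 1 10 4 6)(9 11)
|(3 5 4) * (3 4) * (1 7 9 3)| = 5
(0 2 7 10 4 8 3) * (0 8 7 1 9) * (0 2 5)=(0 5)(1 9 2)(3 8)(4 7 10)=[5, 9, 1, 8, 7, 0, 6, 10, 3, 2, 4]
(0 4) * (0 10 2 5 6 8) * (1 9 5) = (0 4 10 2 1 9 5 6 8) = [4, 9, 1, 3, 10, 6, 8, 7, 0, 5, 2]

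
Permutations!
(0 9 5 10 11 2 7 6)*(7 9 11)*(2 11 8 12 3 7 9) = (0 8 12 3 7 6)(5 10 9) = [8, 1, 2, 7, 4, 10, 0, 6, 12, 5, 9, 11, 3]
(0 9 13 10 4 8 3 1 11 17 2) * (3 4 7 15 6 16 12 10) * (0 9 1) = (0 1 11 17 2 9 13 3)(4 8)(6 16 12 10 7 15) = [1, 11, 9, 0, 8, 5, 16, 15, 4, 13, 7, 17, 10, 3, 14, 6, 12, 2]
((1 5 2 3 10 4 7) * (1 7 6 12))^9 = ((1 5 2 3 10 4 6 12))^9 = (1 5 2 3 10 4 6 12)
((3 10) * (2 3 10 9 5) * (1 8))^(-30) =(10)(2 9)(3 5)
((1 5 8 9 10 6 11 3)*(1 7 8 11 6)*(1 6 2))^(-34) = ((1 5 11 3 7 8 9 10 6 2))^(-34) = (1 9 11 6 7)(2 8 5 10 3)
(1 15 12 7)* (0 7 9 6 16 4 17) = [7, 15, 2, 3, 17, 5, 16, 1, 8, 6, 10, 11, 9, 13, 14, 12, 4, 0] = (0 7 1 15 12 9 6 16 4 17)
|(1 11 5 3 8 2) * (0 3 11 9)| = 6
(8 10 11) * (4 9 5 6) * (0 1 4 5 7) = [1, 4, 2, 3, 9, 6, 5, 0, 10, 7, 11, 8] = (0 1 4 9 7)(5 6)(8 10 11)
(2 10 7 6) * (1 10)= [0, 10, 1, 3, 4, 5, 2, 6, 8, 9, 7]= (1 10 7 6 2)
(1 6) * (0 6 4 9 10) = [6, 4, 2, 3, 9, 5, 1, 7, 8, 10, 0] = (0 6 1 4 9 10)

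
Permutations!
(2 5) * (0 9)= (0 9)(2 5)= [9, 1, 5, 3, 4, 2, 6, 7, 8, 0]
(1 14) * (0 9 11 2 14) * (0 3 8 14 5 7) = (0 9 11 2 5 7)(1 3 8 14) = [9, 3, 5, 8, 4, 7, 6, 0, 14, 11, 10, 2, 12, 13, 1]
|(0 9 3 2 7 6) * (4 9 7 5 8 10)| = 21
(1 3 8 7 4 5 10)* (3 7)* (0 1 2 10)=(0 1 7 4 5)(2 10)(3 8)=[1, 7, 10, 8, 5, 0, 6, 4, 3, 9, 2]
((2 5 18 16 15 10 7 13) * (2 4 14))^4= (2 15 4 18 7)(5 10 14 16 13)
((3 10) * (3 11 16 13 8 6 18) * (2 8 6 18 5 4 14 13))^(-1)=(2 16 11 10 3 18 8)(4 5 6 13 14)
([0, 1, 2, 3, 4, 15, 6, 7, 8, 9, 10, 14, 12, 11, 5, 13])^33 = (5 11 15 14 13)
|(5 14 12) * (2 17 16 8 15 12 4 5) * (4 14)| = 6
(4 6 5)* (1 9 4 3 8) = (1 9 4 6 5 3 8) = [0, 9, 2, 8, 6, 3, 5, 7, 1, 4]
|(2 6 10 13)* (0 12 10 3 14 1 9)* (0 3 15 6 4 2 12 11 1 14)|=|(0 11 1 9 3)(2 4)(6 15)(10 13 12)|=30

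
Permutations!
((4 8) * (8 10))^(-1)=(4 8 10)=((4 10 8))^(-1)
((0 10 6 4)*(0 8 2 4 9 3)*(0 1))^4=(0 3 6)(1 9 10)(2 4 8)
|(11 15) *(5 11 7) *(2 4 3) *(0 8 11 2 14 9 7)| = 28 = |(0 8 11 15)(2 4 3 14 9 7 5)|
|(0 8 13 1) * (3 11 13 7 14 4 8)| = |(0 3 11 13 1)(4 8 7 14)| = 20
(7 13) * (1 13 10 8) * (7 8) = (1 13 8)(7 10) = [0, 13, 2, 3, 4, 5, 6, 10, 1, 9, 7, 11, 12, 8]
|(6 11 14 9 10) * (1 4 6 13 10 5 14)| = |(1 4 6 11)(5 14 9)(10 13)| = 12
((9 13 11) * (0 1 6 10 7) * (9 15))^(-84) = (15)(0 1 6 10 7)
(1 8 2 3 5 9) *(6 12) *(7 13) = (1 8 2 3 5 9)(6 12)(7 13) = [0, 8, 3, 5, 4, 9, 12, 13, 2, 1, 10, 11, 6, 7]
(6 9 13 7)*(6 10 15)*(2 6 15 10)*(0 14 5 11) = [14, 1, 6, 3, 4, 11, 9, 2, 8, 13, 10, 0, 12, 7, 5, 15] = (15)(0 14 5 11)(2 6 9 13 7)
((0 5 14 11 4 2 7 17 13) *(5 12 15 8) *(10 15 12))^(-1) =((0 10 15 8 5 14 11 4 2 7 17 13))^(-1) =(0 13 17 7 2 4 11 14 5 8 15 10)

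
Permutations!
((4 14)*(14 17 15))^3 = (4 14 15 17)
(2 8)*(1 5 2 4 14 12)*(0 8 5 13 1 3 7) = (0 8 4 14 12 3 7)(1 13)(2 5) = [8, 13, 5, 7, 14, 2, 6, 0, 4, 9, 10, 11, 3, 1, 12]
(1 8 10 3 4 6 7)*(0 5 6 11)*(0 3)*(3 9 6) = (0 5 3 4 11 9 6 7 1 8 10) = [5, 8, 2, 4, 11, 3, 7, 1, 10, 6, 0, 9]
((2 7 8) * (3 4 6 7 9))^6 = (2 8 7 6 4 3 9)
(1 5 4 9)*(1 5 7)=(1 7)(4 9 5)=[0, 7, 2, 3, 9, 4, 6, 1, 8, 5]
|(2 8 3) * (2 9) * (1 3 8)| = |(1 3 9 2)| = 4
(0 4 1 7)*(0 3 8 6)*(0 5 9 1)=(0 4)(1 7 3 8 6 5 9)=[4, 7, 2, 8, 0, 9, 5, 3, 6, 1]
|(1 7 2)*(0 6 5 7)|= |(0 6 5 7 2 1)|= 6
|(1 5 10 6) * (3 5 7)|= 6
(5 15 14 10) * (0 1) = (0 1)(5 15 14 10) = [1, 0, 2, 3, 4, 15, 6, 7, 8, 9, 5, 11, 12, 13, 10, 14]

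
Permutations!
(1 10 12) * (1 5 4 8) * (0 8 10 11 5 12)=(12)(0 8 1 11 5 4 10)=[8, 11, 2, 3, 10, 4, 6, 7, 1, 9, 0, 5, 12]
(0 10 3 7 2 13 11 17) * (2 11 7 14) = (0 10 3 14 2 13 7 11 17) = [10, 1, 13, 14, 4, 5, 6, 11, 8, 9, 3, 17, 12, 7, 2, 15, 16, 0]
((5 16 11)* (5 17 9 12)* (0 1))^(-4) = ((0 1)(5 16 11 17 9 12))^(-4) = (5 11 9)(12 16 17)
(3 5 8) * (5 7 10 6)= (3 7 10 6 5 8)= [0, 1, 2, 7, 4, 8, 5, 10, 3, 9, 6]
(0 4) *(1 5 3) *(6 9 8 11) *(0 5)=(0 4 5 3 1)(6 9 8 11)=[4, 0, 2, 1, 5, 3, 9, 7, 11, 8, 10, 6]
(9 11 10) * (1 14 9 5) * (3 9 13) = (1 14 13 3 9 11 10 5) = [0, 14, 2, 9, 4, 1, 6, 7, 8, 11, 5, 10, 12, 3, 13]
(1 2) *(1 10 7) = [0, 2, 10, 3, 4, 5, 6, 1, 8, 9, 7] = (1 2 10 7)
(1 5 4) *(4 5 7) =[0, 7, 2, 3, 1, 5, 6, 4] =(1 7 4)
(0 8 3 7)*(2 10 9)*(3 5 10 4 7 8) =(0 3 8 5 10 9 2 4 7) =[3, 1, 4, 8, 7, 10, 6, 0, 5, 2, 9]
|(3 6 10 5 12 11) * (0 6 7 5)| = 15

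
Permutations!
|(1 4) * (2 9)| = 2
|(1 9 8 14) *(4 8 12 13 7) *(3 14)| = 9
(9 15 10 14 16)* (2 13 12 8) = (2 13 12 8)(9 15 10 14 16) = [0, 1, 13, 3, 4, 5, 6, 7, 2, 15, 14, 11, 8, 12, 16, 10, 9]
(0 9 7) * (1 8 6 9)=[1, 8, 2, 3, 4, 5, 9, 0, 6, 7]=(0 1 8 6 9 7)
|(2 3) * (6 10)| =|(2 3)(6 10)| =2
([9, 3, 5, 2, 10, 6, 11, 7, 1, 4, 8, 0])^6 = (0 3 9 2 4 5 10 6 8 11 1)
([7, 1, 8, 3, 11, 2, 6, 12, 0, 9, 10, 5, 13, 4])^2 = (0 12 4 5 8 7 13 11 2)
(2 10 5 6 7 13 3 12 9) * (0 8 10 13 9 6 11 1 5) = (0 8 10)(1 5 11)(2 13 3 12 6 7 9) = [8, 5, 13, 12, 4, 11, 7, 9, 10, 2, 0, 1, 6, 3]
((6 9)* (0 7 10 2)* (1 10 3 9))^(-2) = (0 10 6 3)(1 9 7 2)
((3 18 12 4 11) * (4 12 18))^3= ((18)(3 4 11))^3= (18)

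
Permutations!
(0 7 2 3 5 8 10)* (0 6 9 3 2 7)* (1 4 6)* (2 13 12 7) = [0, 4, 13, 5, 6, 8, 9, 2, 10, 3, 1, 11, 7, 12] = (1 4 6 9 3 5 8 10)(2 13 12 7)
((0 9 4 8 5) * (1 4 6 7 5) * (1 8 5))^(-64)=(0 5 4 1 7 6 9)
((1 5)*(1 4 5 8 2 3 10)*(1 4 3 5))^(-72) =(1 10 5 8 4 3 2)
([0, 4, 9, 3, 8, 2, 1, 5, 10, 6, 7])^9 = [0, 1, 2, 3, 4, 5, 6, 7, 8, 9, 10]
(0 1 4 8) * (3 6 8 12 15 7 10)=(0 1 4 12 15 7 10 3 6 8)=[1, 4, 2, 6, 12, 5, 8, 10, 0, 9, 3, 11, 15, 13, 14, 7]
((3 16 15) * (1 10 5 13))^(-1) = (1 13 5 10)(3 15 16)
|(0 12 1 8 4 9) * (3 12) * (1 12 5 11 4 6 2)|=12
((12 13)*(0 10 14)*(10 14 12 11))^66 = (14)(10 13)(11 12)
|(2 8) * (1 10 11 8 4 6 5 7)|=|(1 10 11 8 2 4 6 5 7)|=9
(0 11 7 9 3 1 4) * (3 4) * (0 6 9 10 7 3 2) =[11, 2, 0, 1, 6, 5, 9, 10, 8, 4, 7, 3] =(0 11 3 1 2)(4 6 9)(7 10)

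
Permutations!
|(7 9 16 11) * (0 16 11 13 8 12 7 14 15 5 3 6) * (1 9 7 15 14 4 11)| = |(0 16 13 8 12 15 5 3 6)(1 9)(4 11)| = 18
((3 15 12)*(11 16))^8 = (16)(3 12 15)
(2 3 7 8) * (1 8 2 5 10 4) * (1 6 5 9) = (1 8 9)(2 3 7)(4 6 5 10) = [0, 8, 3, 7, 6, 10, 5, 2, 9, 1, 4]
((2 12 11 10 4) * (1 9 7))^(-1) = (1 7 9)(2 4 10 11 12)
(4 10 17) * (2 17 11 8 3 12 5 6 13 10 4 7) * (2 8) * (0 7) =(0 7 8 3 12 5 6 13 10 11 2 17) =[7, 1, 17, 12, 4, 6, 13, 8, 3, 9, 11, 2, 5, 10, 14, 15, 16, 0]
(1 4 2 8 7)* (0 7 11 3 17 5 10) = [7, 4, 8, 17, 2, 10, 6, 1, 11, 9, 0, 3, 12, 13, 14, 15, 16, 5] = (0 7 1 4 2 8 11 3 17 5 10)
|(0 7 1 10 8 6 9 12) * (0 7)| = |(1 10 8 6 9 12 7)| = 7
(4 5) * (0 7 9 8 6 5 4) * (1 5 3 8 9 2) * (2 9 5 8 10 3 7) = (0 2 1 8 6 7 9 5)(3 10) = [2, 8, 1, 10, 4, 0, 7, 9, 6, 5, 3]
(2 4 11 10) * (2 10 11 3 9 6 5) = (11)(2 4 3 9 6 5) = [0, 1, 4, 9, 3, 2, 5, 7, 8, 6, 10, 11]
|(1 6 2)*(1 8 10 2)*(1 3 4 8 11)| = |(1 6 3 4 8 10 2 11)| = 8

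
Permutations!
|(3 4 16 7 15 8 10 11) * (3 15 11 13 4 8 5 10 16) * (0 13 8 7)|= |(0 13 4 3 7 11 15 5 10 8 16)|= 11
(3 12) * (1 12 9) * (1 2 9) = (1 12 3)(2 9) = [0, 12, 9, 1, 4, 5, 6, 7, 8, 2, 10, 11, 3]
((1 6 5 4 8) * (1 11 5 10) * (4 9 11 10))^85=(5 9 11)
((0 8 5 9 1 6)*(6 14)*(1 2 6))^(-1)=((0 8 5 9 2 6)(1 14))^(-1)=(0 6 2 9 5 8)(1 14)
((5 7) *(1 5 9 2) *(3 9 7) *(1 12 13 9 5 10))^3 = ((1 10)(2 12 13 9)(3 5))^3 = (1 10)(2 9 13 12)(3 5)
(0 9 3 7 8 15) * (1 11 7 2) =(0 9 3 2 1 11 7 8 15) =[9, 11, 1, 2, 4, 5, 6, 8, 15, 3, 10, 7, 12, 13, 14, 0]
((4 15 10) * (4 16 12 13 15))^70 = (16)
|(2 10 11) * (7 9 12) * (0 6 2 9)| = 8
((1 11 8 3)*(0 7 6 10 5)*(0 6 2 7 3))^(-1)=(0 8 11 1 3)(2 7)(5 10 6)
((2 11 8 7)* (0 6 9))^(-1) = (0 9 6)(2 7 8 11)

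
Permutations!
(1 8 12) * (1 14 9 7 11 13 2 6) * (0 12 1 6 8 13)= (0 12 14 9 7 11)(1 13 2 8)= [12, 13, 8, 3, 4, 5, 6, 11, 1, 7, 10, 0, 14, 2, 9]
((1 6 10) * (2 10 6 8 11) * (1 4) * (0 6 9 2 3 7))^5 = (0 4 7 10 3 2 11 9 8 6 1)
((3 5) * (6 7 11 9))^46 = (6 11)(7 9)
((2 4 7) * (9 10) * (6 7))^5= ((2 4 6 7)(9 10))^5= (2 4 6 7)(9 10)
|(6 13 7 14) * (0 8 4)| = 12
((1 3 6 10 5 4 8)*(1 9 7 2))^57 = ((1 3 6 10 5 4 8 9 7 2))^57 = (1 9 5 3 7 4 6 2 8 10)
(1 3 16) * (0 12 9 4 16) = (0 12 9 4 16 1 3) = [12, 3, 2, 0, 16, 5, 6, 7, 8, 4, 10, 11, 9, 13, 14, 15, 1]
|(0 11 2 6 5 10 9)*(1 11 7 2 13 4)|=28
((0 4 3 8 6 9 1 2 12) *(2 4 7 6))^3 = ((0 7 6 9 1 4 3 8 2 12))^3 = (0 9 3 12 6 4 2 7 1 8)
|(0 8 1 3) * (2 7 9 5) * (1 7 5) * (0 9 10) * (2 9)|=20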